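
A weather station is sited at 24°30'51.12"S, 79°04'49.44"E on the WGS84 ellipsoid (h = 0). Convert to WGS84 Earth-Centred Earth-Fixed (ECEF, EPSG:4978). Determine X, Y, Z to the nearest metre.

X 1099942 m, Y 5701415 m, Z -2630209 m

WGS84: a = 6378137 m, e² = 0.006694380; N(φ) = a/√(1−e²sin²φ) = 6381815.544 m.
X = (N+h)·cosφ·cosλ = 1099942.368 m; Y = (N+h)·cosφ·sinλ = 5701415.349 m; Z = (N(1−e²)+h)·sinφ = -2630208.657 m.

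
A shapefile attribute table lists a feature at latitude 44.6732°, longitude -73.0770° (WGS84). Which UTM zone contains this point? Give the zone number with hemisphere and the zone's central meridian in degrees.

UTM zone = ⌊(λ + 180)/6⌋ + 1; -73.0770° ∈ [-78°, -72°) → zone 18.
Hemisphere: N (φ ≥ 0).
Central meridian λ₀ = 6×18 − 183 = -75°.

Zone 18N, central meridian -75°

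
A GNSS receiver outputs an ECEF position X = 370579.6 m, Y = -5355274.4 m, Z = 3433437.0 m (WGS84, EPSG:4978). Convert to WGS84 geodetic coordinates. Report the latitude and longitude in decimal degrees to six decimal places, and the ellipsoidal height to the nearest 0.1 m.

λ = atan2(Y, X) = -86.04150009°; p = √(X²+Y²) = 5368081.0 m.
Bowring's method on WGS84 (a = 6378137 m, b = 6356752.314 m) gives φ = 32.77800032°, h = 281.905 m.

lat 32.778000°, lon -86.041500°, h 281.9 m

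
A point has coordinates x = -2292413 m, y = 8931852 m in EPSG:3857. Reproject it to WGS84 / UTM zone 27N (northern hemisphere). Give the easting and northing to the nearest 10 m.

E 521100 m, N 6908240 m

Web Mercator inverse (R = 6378137 m) → φ = 62.30509954°, λ = -20.59309635°.
UTM 27N forward: E = 521098.977 m, N = 6908235.633 m.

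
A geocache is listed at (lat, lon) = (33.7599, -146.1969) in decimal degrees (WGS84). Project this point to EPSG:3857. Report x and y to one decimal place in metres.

Web Mercator is spherical with R = a = 6378137 m.
x = R·λ = 6378137 × -2.551617261 = -16274564.464 m.
y = R·ln tan(π/4 + φ/2) = 6378137 × 0.626610536 = 3996607.846 m.

x -16274564.5 m, y 3996607.8 m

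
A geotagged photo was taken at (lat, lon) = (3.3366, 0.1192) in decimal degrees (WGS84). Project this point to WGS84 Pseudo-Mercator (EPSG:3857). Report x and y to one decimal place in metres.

x 13269.3 m, y 371638.7 m

Web Mercator is spherical with R = a = 6378137 m.
x = R·λ = 6378137 × 0.002080432 = 13269.283 m.
y = R·ln tan(π/4 + φ/2) = 6378137 × 0.058267599 = 371638.727 m.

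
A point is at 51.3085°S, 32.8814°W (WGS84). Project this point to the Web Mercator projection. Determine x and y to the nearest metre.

x -3660341 m, y -6676046 m

Web Mercator is spherical with R = a = 6378137 m.
x = R·λ = 6378137 × -0.573888693 = -3660340.705 m.
y = R·ln tan(π/4 + φ/2) = 6378137 × -1.046707886 = -6676046.296 m.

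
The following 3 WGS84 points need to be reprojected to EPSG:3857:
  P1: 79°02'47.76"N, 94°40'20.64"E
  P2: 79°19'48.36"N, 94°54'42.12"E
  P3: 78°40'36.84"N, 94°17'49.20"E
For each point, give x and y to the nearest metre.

Web Mercator: x = R·λ, y = R·ln tan(π/4+φ/2), R = 6378137 m.
P1 (79.0466°, 94.6724°) → (10538883.360, 14954640.103) m.
P2 (79.3301°, 94.9117°) → (10565522.114, 15122892.041) m.
P3 (78.6769°, 94.2970°) → (10497094.023, 14741578.681) m.

P1: x 10538883 m, y 14954640 m; P2: x 10565522 m, y 15122892 m; P3: x 10497094 m, y 14741579 m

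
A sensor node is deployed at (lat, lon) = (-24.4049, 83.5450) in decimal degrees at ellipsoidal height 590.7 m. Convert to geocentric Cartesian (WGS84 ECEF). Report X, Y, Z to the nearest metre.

WGS84: a = 6378137 m, e² = 0.006694380; N(φ) = a/√(1−e²sin²φ) = 6381784.792 m.
X = (N+h)·cosφ·cosλ = 653412.679 m; Y = (N+h)·cosφ·sinλ = 5775253.528 m; Z = (N(1−e²)+h)·sinφ = -2619432.643 m.

X 653413 m, Y 5775254 m, Z -2619433 m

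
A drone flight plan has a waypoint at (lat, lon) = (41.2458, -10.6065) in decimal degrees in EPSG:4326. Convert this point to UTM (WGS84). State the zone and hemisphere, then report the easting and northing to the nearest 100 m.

Longitude -10.6065° lies in the 6° band [-12°, -6°), giving zone 29; latitude is north of the equator, so 29N.
Zone 29 central meridian λ₀ = 6×29 − 183 = -9°; Δλ = -1.6065°.
Transverse Mercator on WGS84 with k₀ = 0.9996 gives E = 365391.727 m, N = 4567288.114 m.

Zone 29N: E 365400 m, N 4567300 m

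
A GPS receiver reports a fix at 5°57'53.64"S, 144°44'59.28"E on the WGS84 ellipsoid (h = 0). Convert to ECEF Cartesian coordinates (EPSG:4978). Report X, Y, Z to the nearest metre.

X -5180625 m, Y 3661331 m, Z -658398 m

WGS84: a = 6378137 m, e² = 0.006694380; N(φ) = a/√(1−e²sin²φ) = 6378367.563 m.
X = (N+h)·cosφ·cosλ = -5180625.232 m; Y = (N+h)·cosφ·sinλ = 3661331.045 m; Z = (N(1−e²)+h)·sinφ = -658397.517 m.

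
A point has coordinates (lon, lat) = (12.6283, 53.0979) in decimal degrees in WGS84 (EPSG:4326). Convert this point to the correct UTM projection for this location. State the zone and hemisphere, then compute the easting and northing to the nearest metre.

Zone 33N: E 341207 m, N 5885790 m

Longitude 12.6283° lies in the 6° band [12°, 18°), giving zone 33; latitude is north of the equator, so 33N.
Zone 33 central meridian λ₀ = 6×33 − 183 = 15°; Δλ = -2.3717°.
Transverse Mercator on WGS84 with k₀ = 0.9996 gives E = 341207.216 m, N = 5885789.951 m.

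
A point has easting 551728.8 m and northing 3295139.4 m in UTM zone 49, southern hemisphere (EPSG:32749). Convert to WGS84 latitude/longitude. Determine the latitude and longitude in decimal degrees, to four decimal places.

lat -60.4766°, lon 111.9410°

Zone 49S: λ₀ = 111°, k₀ = 0.9996, false easting 500000 m, false northing 10000000 m.
Meridian distance M = (N − FN)/k₀ = -6707543.6 m.
Inverse transverse Mercator on WGS84 gives φ = -60.47659990°, λ = 111.94099938°.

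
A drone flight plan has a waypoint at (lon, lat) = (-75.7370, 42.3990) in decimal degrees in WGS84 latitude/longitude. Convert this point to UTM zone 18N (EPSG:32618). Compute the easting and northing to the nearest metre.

Zone 18 central meridian λ₀ = 6×18 − 183 = -75°; Δλ = -0.7370°.
Transverse Mercator on WGS84 with k₀ = 0.9996 gives E = 439346.041 m, N = 4694341.330 m.

E 439346 m, N 4694341 m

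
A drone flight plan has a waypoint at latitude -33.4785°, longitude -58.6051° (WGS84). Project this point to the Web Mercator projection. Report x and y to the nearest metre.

Web Mercator is spherical with R = a = 6378137 m.
x = R·λ = 6378137 × -1.022851953 = -6523889.890 m.
y = R·ln tan(π/4 + φ/2) = 6378137 × -0.620712668 = -3958990.434 m.

x -6523890 m, y -3958990 m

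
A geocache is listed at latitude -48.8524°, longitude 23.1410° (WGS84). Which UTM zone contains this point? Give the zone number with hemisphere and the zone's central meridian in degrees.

Zone 34S, central meridian 21°

UTM zone = ⌊(λ + 180)/6⌋ + 1; 23.1410° ∈ [18°, 24°) → zone 34.
Hemisphere: S (φ < 0).
Central meridian λ₀ = 6×34 − 183 = 21°.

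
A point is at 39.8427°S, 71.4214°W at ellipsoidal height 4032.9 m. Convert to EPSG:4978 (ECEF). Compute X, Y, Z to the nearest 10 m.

WGS84: a = 6378137 m, e² = 0.006694380; N(φ) = a/√(1−e²sin²φ) = 6386918.234 m.
X = (N+h)·cosφ·cosλ = 1563400.108 m; Y = (N+h)·cosφ·sinλ = -4651295.519 m; Z = (N(1−e²)+h)·sinφ = -4067174.628 m.

X 1563400 m, Y -4651300 m, Z -4067170 m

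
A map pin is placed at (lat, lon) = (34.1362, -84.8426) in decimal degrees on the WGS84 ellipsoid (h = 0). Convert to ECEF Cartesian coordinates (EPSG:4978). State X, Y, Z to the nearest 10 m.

X 475060 m, Y -5263400 m, Z 3558960 m

WGS84: a = 6378137 m, e² = 0.006694380; N(φ) = a/√(1−e²sin²φ) = 6384870.457 m.
X = (N+h)·cosφ·cosλ = 475061.372 m; Y = (N+h)·cosφ·sinλ = -5263399.841 m; Z = (N(1−e²)+h)·sinφ = 3558961.442 m.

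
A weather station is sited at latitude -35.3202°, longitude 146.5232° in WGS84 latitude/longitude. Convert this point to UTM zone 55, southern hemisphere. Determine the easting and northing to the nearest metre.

Zone 55 central meridian λ₀ = 6×55 − 183 = 147°; Δλ = -0.4768°.
Transverse Mercator on WGS84 with k₀ = 0.9996 gives E = 456661.213 m, N = 6091342.777 m.

E 456661 m, N 6091343 m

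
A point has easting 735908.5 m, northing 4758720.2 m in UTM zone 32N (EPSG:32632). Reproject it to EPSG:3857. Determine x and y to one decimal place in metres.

x 1323766.8 m, y 5303543.2 m

Unproject from UTM 32N (λ₀ = 9°) → φ = 42.94459993°, λ = 11.89159972°.
Web Mercator (R = 6378137 m): x = 1323766.826 m, y = 5303543.190 m.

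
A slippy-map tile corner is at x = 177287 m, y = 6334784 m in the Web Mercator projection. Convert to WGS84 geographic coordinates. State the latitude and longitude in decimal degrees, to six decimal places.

lat 49.351901°, lon 1.592596°

R = 6378137 m. λ = x/R = 1.59259622°.
φ = 2·arctan(exp(y/R)) − 90° = 2·arctan(2.69987) − 90° = 49.35190132°.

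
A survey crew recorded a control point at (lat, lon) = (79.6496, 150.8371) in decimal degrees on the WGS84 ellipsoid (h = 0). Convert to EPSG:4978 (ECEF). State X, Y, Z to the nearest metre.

WGS84: a = 6378137 m, e² = 0.006694380; N(φ) = a/√(1−e²sin²φ) = 6398897.611 m.
X = (N+h)·cosφ·cosλ = -1003939.379 m; Y = (N+h)·cosφ·sinλ = 560229.947 m; Z = (N(1−e²)+h)·sinφ = 6252631.160 m.

X -1003939 m, Y 560230 m, Z 6252631 m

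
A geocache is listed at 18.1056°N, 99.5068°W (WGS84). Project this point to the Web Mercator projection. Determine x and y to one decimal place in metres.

Web Mercator is spherical with R = a = 6378137 m.
x = R·λ = 6378137 × -1.736721288 = -11077046.306 m.
y = R·ln tan(π/4 + φ/2) = 6378137 × 0.321396757 = 2049912.548 m.

x -11077046.3 m, y 2049912.5 m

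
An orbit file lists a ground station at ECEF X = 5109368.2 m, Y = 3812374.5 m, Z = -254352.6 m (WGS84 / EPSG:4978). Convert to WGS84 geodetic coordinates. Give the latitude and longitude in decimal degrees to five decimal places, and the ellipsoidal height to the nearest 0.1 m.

λ = atan2(Y, X) = 36.72859963°; p = √(X²+Y²) = 6374938.6 m.
Bowring's method on WGS84 (a = 6378137 m, b = 6356752.314 m) gives φ = -2.30020016°, h = 1907.973 m.

lat -2.30020°, lon 36.72860°, h 1908.0 m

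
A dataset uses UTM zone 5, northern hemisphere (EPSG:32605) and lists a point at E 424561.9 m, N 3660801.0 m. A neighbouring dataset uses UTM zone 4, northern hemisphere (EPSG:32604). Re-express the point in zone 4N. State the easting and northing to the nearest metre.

E 984801 m, N 3672520 m

UTM 5N → geographic: φ = 33.08319965°, λ = -153.80830012°.
UTM 4N (λ₀ = -159°) forward: E = 984801.059 m, N = 3672519.916 m.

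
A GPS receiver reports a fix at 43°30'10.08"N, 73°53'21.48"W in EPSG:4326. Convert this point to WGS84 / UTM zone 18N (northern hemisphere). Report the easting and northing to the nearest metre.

Zone 18 central meridian λ₀ = 6×18 − 183 = -75°; Δλ = +1.1107°.
Transverse Mercator on WGS84 with k₀ = 0.9996 gives E = 589789.949 m, N = 4817251.492 m.

E 589790 m, N 4817251 m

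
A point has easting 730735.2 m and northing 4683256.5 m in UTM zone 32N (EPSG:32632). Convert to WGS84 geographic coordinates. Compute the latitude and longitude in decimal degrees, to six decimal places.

lat 42.267400°, lon 11.797700°

Zone 32N: λ₀ = 9°, k₀ = 0.9996, false easting 500000 m.
Meridian distance M = (N − FN)/k₀ = 4685130.6 m.
Inverse transverse Mercator on WGS84 gives φ = 42.26739974°, λ = 11.79770024°.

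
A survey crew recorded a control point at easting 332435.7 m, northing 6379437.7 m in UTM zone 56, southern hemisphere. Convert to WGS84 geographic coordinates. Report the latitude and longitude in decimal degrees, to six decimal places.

lat -32.710100°, lon 151.212200°

Zone 56S: λ₀ = 153°, k₀ = 0.9996, false easting 500000 m, false northing 10000000 m.
Meridian distance M = (N − FN)/k₀ = -3622011.1 m.
Inverse transverse Mercator on WGS84 gives φ = -32.71009962°, λ = 151.21219953°.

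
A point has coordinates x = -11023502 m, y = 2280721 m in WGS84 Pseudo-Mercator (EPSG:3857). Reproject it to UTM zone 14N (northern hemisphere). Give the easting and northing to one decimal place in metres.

E 497301.9 m, N 2218663.6 m

Web Mercator inverse (R = 6378137 m) → φ = 20.06490160°, λ = -99.02580331°.
UTM 14N forward: E = 497301.947 m, N = 2218663.554 m.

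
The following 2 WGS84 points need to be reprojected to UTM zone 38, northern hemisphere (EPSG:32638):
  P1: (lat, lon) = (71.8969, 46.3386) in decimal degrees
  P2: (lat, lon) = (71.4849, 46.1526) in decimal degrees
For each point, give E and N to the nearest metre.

P1: E 546421 m, N 7977948 m; P2: E 540849 m, N 7931869 m

UTM zone 38N: λ₀ = 45°, k₀ = 0.9996.
P1 (71.8969°, 46.3386°) → (546420.936, 7977948.076) m.
P2 (71.4849°, 46.1526°) → (540849.062, 7931868.589) m.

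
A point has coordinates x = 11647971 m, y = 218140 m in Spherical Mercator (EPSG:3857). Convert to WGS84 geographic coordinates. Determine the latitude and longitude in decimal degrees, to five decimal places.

lat 1.95920°, lon 104.63550°

R = 6378137 m. λ = x/R = 104.63550378°.
φ = 2·arctan(exp(y/R)) − 90° = 2·arctan(1.03479) − 90° = 1.95920304°.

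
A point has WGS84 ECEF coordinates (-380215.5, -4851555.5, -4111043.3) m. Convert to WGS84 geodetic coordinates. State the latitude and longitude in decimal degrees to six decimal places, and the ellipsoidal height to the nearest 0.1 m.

lat -40.380100°, lon -94.481100°, h 1260.4 m

λ = atan2(Y, X) = -94.48110049°; p = √(X²+Y²) = 4866431.4 m.
Bowring's method on WGS84 (a = 6378137 m, b = 6356752.314 m) gives φ = -40.38009998°, h = 1260.388 m.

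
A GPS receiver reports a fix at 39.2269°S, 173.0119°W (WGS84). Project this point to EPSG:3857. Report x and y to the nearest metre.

Web Mercator is spherical with R = a = 6378137 m.
x = R·λ = 6378137 × -3.019627300 = -19259596.609 m.
y = R·ln tan(π/4 + φ/2) = 6378137 × -0.745394049 = -4754225.362 m.

x -19259597 m, y -4754225 m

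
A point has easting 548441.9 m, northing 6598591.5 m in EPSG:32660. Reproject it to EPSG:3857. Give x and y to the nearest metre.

x 19798862 m, y 8294274 m

Unproject from UTM 60N (λ₀ = 177°) → φ = 59.52289969°, λ = 177.85619971°.
Web Mercator (R = 6378137 m): x = 19798861.586 m, y = 8294274.270 m.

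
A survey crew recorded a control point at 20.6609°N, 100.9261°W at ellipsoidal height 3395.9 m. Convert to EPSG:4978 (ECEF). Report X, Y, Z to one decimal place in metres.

WGS84: a = 6378137 m, e² = 0.006694380; N(φ) = a/√(1−e²sin²φ) = 6380796.454 m.
X = (N+h)·cosφ·cosλ = -1132251.204 m; Y = (N+h)·cosφ·sinλ = -5865306.753 m; Z = (N(1−e²)+h)·sinφ = 2237503.824 m.

X -1132251.2 m, Y -5865306.8 m, Z 2237503.8 m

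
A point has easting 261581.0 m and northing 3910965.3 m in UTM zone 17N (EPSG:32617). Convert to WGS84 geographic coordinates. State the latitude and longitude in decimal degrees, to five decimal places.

Zone 17N: λ₀ = -81°, k₀ = 0.9996, false easting 500000 m.
Meridian distance M = (N − FN)/k₀ = 3912530.3 m.
Inverse transverse Mercator on WGS84 gives φ = 35.31350024°, λ = -83.62249999°.

lat 35.31350°, lon -83.62250°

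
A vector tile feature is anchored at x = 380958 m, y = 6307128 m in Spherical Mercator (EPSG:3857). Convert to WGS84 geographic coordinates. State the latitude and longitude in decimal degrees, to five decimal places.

lat 49.18980°, lon 3.42220°

R = 6378137 m. λ = x/R = 3.42220394°.
φ = 2·arctan(exp(y/R)) − 90° = 2·arctan(2.68819) − 90° = 49.18979964°.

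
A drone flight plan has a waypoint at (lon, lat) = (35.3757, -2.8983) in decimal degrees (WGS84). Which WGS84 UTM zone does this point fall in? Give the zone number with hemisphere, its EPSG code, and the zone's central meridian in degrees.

Zone 36S (EPSG:32736), central meridian 33°

UTM zone = ⌊(λ + 180)/6⌋ + 1; 35.3757° ∈ [30°, 36°) → zone 36.
Hemisphere: S (φ < 0).
Central meridian λ₀ = 6×36 − 183 = 33°.
EPSG code: 32736.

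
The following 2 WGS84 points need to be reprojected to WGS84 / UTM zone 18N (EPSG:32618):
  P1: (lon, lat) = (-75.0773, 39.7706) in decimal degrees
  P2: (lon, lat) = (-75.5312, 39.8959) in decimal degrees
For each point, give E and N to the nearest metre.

UTM zone 18N: λ₀ = -75°, k₀ = 0.9996.
P1 (39.7706°, -75.0773°) → (493379.668, 4402299.425) m.
P2 (39.8959°, -75.5312°) → (454588.031, 4416338.264) m.

P1: E 493380 m, N 4402299 m; P2: E 454588 m, N 4416338 m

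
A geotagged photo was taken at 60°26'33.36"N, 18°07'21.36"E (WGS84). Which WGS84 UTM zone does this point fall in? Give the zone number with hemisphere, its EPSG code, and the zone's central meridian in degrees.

UTM zone = ⌊(λ + 180)/6⌋ + 1; 18.1226° ∈ [18°, 24°) → zone 34.
Hemisphere: N (φ ≥ 0).
Central meridian λ₀ = 6×34 − 183 = 21°.
EPSG code: 32634.

Zone 34N (EPSG:32634), central meridian 21°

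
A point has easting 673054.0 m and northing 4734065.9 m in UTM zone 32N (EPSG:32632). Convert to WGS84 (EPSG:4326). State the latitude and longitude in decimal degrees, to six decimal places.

lat 42.739600°, lon 11.114200°

Zone 32N: λ₀ = 9°, k₀ = 0.9996, false easting 500000 m.
Meridian distance M = (N − FN)/k₀ = 4735960.3 m.
Inverse transverse Mercator on WGS84 gives φ = 42.73960036°, λ = 11.11419951°.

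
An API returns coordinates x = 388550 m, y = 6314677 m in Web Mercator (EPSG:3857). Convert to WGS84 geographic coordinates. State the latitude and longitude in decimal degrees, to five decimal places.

R = 6378137 m. λ = x/R = 3.49040404°.
φ = 2·arctan(exp(y/R)) − 90° = 2·arctan(2.69137) − 90° = 49.23409988°.

lat 49.23410°, lon 3.49040°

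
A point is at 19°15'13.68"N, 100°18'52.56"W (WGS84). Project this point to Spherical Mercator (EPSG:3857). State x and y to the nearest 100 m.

x -11167000 m, y 2184800 m

Web Mercator is spherical with R = a = 6378137 m.
x = R·λ = 6378137 × -1.750820058 = -11166970.191 m.
y = R·ln tan(π/4 + φ/2) = 6378137 × 0.342551385 = 2184839.661 m.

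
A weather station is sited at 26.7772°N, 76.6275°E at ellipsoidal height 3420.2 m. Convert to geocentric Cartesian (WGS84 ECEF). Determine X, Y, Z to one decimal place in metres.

WGS84: a = 6378137 m, e² = 0.006694380; N(φ) = a/√(1−e²sin²φ) = 6382474.602 m.
X = (N+h)·cosφ·cosλ = 1318557.011 m; Y = (N+h)·cosφ·sinλ = 5546530.383 m; Z = (N(1−e²)+h)·sinφ = 2857738.765 m.

X 1318557.0 m, Y 5546530.4 m, Z 2857738.8 m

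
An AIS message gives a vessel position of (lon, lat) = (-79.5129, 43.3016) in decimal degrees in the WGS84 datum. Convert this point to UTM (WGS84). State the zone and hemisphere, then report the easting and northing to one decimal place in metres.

Zone 17N: E 620617.4 m, N 4795381.5 m

Longitude -79.5129° lies in the 6° band [-84°, -78°), giving zone 17; latitude is north of the equator, so 17N.
Zone 17 central meridian λ₀ = 6×17 − 183 = -81°; Δλ = +1.4871°.
Transverse Mercator on WGS84 with k₀ = 0.9996 gives E = 620617.361 m, N = 4795381.517 m.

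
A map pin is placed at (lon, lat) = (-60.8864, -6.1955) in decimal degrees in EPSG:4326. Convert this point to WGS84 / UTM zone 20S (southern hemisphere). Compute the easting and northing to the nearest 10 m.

E 733880 m, N 9314720 m

Zone 20 central meridian λ₀ = 6×20 − 183 = -63°; Δλ = +2.1136°.
Transverse Mercator on WGS84 with k₀ = 0.9996 gives E = 733878.396 m, N = 9314718.649 m.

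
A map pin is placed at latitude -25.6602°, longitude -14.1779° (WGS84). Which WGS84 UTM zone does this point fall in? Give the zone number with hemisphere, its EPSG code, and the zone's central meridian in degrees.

Zone 28S (EPSG:32728), central meridian -15°

UTM zone = ⌊(λ + 180)/6⌋ + 1; -14.1779° ∈ [-18°, -12°) → zone 28.
Hemisphere: S (φ < 0).
Central meridian λ₀ = 6×28 − 183 = -15°.
EPSG code: 32728.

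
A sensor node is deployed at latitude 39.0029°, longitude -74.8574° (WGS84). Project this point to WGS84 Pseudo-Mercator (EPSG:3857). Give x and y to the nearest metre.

Web Mercator is spherical with R = a = 6378137 m.
x = R·λ = 6378137 × -1.306508099 = -8333087.650 m.
y = R·ln tan(π/4 + φ/2) = 6378137 × 0.740355214 = 4722086.981 m.

x -8333088 m, y 4722087 m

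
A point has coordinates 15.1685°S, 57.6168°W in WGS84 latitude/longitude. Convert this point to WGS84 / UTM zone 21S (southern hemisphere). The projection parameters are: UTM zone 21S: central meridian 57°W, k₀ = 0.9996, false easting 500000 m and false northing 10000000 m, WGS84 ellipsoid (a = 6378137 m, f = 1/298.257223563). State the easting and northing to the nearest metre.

E 433740 m, N 8322944 m

Zone 21 central meridian λ₀ = 6×21 − 183 = -57°; Δλ = -0.6168°.
Transverse Mercator on WGS84 with k₀ = 0.9996 gives E = 433740.493 m, N = 8322943.698 m.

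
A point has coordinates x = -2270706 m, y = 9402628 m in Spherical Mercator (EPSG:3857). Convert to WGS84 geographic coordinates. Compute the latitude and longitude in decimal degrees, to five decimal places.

lat 64.20740°, lon -20.39810°

R = 6378137 m. λ = x/R = -20.39809906°.
φ = 2·arctan(exp(y/R)) − 90° = 2·arctan(4.36753) − 90° = 64.20740144°.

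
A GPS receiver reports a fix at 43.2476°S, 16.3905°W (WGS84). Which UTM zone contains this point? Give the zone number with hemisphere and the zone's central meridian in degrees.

UTM zone = ⌊(λ + 180)/6⌋ + 1; -16.3905° ∈ [-18°, -12°) → zone 28.
Hemisphere: S (φ < 0).
Central meridian λ₀ = 6×28 − 183 = -15°.

Zone 28S, central meridian -15°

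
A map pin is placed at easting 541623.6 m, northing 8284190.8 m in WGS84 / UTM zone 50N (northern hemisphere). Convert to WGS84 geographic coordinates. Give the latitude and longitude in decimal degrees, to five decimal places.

Zone 50N: λ₀ = 117°, k₀ = 0.9996, false easting 500000 m.
Meridian distance M = (N − FN)/k₀ = 8287505.8 m.
Inverse transverse Mercator on WGS84 gives φ = 74.64230040°, λ = 118.40809921°.

lat 74.64230°, lon 118.40810°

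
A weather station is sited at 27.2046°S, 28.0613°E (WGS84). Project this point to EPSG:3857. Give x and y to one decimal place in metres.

Web Mercator is spherical with R = a = 6378137 m.
x = R·λ = 6378137 × 0.489762077 = 3123769.627 m.
y = R·ln tan(π/4 + φ/2) = 6378137 × -0.493726797 = -3149057.153 m.

x 3123769.6 m, y -3149057.2 m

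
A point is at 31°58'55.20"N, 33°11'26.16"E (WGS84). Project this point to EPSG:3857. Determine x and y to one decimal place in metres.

Web Mercator is spherical with R = a = 6378137 m.
x = R·λ = 6378137 × 0.579285251 = 3694760.691 m.
y = R·ln tan(π/4 + φ/2) = 6378137 × 0.589662480 = 3760948.079 m.

x 3694760.7 m, y 3760948.1 m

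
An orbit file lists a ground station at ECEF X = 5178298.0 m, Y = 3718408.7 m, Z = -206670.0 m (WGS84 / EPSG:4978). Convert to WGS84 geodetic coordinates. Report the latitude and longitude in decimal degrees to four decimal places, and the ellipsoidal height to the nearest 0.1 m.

lat -1.8693°, lon 35.6812°, h 290.2 m

λ = atan2(Y, X) = 35.68119963°; p = √(X²+Y²) = 6375055.6 m.
Bowring's method on WGS84 (a = 6378137 m, b = 6356752.314 m) gives φ = -1.86929973°, h = 290.218 m.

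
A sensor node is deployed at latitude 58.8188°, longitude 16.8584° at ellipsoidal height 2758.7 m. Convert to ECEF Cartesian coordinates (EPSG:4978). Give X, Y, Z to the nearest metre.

X 3169479 m, Y 960448 m, Z 5435873 m

WGS84: a = 6378137 m, e² = 0.006694380; N(φ) = a/√(1−e²sin²φ) = 6393820.700 m.
X = (N+h)·cosφ·cosλ = 3169478.599 m; Y = (N+h)·cosφ·sinλ = 960448.135 m; Z = (N(1−e²)+h)·sinφ = 5435873.233 m.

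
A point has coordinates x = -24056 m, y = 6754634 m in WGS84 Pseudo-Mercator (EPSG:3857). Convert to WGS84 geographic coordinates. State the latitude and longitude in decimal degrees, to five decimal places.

R = 6378137 m. λ = x/R = -0.21609872°.
φ = 2·arctan(exp(y/R)) − 90° = 2·arctan(2.88357) − 90° = 51.74769828°.

lat 51.74770°, lon -0.21610°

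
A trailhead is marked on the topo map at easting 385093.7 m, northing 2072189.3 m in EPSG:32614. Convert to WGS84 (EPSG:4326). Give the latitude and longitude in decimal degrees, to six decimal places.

lat 18.738000°, lon -100.090000°

Zone 14N: λ₀ = -99°, k₀ = 0.9996, false easting 500000 m.
Meridian distance M = (N − FN)/k₀ = 2073018.5 m.
Inverse transverse Mercator on WGS84 gives φ = 18.73800015°, λ = -100.09000022°.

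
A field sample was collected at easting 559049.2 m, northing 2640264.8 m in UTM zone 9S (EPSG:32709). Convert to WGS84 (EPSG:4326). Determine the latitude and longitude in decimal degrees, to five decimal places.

Zone 9S: λ₀ = -129°, k₀ = 0.9996, false easting 500000 m, false northing 10000000 m.
Meridian distance M = (N − FN)/k₀ = -7362680.3 m.
Inverse transverse Mercator on WGS84 gives φ = -66.35169993°, λ = -127.68070001°.

lat -66.35170°, lon -127.68070°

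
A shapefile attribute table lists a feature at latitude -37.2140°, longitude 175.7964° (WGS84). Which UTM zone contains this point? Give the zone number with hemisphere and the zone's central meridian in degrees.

Zone 60S, central meridian 177°

UTM zone = ⌊(λ + 180)/6⌋ + 1; 175.7964° ∈ [174°, 180°) → zone 60.
Hemisphere: S (φ < 0).
Central meridian λ₀ = 6×60 − 183 = 177°.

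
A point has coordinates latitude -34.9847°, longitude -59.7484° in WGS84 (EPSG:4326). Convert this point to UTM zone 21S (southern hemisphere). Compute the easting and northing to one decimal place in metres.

E 249124.1 m, N 6125202.1 m

Zone 21 central meridian λ₀ = 6×21 − 183 = -57°; Δλ = -2.7484°.
Transverse Mercator on WGS84 with k₀ = 0.9996 gives E = 249124.056 m, N = 6125202.137 m.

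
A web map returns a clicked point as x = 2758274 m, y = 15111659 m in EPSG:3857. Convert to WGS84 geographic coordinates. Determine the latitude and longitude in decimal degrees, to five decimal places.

lat 79.31140°, lon 24.77800°

R = 6378137 m. λ = x/R = 24.77799692°.
φ = 2·arctan(exp(y/R)) − 90° = 2·arctan(10.68980) − 90° = 79.31140065°.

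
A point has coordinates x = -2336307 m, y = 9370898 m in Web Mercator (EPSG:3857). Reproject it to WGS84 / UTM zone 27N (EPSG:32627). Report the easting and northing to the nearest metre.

E 500614 m, N 7106274 m

Web Mercator inverse (R = 6378137 m) → φ = 64.08310022°, λ = -20.98740286°.
UTM 27N forward: E = 500614.323 m, N = 7106274.363 m.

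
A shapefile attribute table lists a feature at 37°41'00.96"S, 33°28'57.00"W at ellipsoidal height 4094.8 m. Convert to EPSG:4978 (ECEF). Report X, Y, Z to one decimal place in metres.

WGS84: a = 6378137 m, e² = 0.006694380; N(φ) = a/√(1−e²sin²φ) = 6386129.811 m.
X = (N+h)·cosφ·cosλ = 4217991.758 m; Y = (N+h)·cosφ·sinλ = -2789975.504 m; Z = (N(1−e²)+h)·sinφ = -3880213.936 m.

X 4217991.8 m, Y -2789975.5 m, Z -3880213.9 m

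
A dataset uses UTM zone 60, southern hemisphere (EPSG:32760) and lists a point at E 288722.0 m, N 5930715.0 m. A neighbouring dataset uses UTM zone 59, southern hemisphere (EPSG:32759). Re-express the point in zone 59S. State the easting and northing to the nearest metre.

E 824430 m, N 5927167 m

UTM 60S → geographic: φ = -36.74580027°, λ = 174.63349946°.
UTM 59S (λ₀ = 171°) forward: E = 824429.817 m, N = 5927167.047 m.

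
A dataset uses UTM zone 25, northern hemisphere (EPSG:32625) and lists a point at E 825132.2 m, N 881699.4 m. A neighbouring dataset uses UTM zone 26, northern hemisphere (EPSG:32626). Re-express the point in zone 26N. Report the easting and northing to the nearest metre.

UTM 25N → geographic: φ = 7.96599991°, λ = -30.05110035°.
UTM 26N (λ₀ = -27°) forward: E = 163589.471 m, N = 881781.316 m.

E 163589 m, N 881781 m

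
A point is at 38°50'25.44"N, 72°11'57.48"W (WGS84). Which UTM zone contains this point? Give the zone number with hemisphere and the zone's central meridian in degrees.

UTM zone = ⌊(λ + 180)/6⌋ + 1; -72.1993° ∈ [-78°, -72°) → zone 18.
Hemisphere: N (φ ≥ 0).
Central meridian λ₀ = 6×18 − 183 = -75°.

Zone 18N, central meridian -75°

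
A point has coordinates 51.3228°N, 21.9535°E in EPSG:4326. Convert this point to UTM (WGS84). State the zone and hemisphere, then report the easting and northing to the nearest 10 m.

Longitude 21.9535° lies in the 6° band [18°, 24°), giving zone 34; latitude is north of the equator, so 34N.
Zone 34 central meridian λ₀ = 6×34 − 183 = 21°; Δλ = +0.9535°.
Transverse Mercator on WGS84 with k₀ = 0.9996 gives E = 566440.722 m, N = 5686154.076 m.

Zone 34N: E 566440 m, N 5686150 m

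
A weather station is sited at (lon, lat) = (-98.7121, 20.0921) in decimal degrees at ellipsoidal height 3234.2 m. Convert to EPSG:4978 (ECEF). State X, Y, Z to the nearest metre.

WGS84: a = 6378137 m, e² = 0.006694380; N(φ) = a/√(1−e²sin²φ) = 6380657.934 m.
X = (N+h)·cosφ·cosλ = -908117.467 m; Y = (N+h)·cosφ·sinλ = -5926203.691 m; Z = (N(1−e²)+h)·sinφ = 2178386.055 m.

X -908117 m, Y -5926204 m, Z 2178386 m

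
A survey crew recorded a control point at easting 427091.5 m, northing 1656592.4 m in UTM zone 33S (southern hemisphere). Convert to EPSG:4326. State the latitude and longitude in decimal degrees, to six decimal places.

Zone 33S: λ₀ = 15°, k₀ = 0.9996, false easting 500000 m, false northing 10000000 m.
Meridian distance M = (N − FN)/k₀ = -8346746.3 m.
Inverse transverse Mercator on WGS84 gives φ = -75.16339960°, λ = 12.44850062°.

lat -75.163400°, lon 12.448501°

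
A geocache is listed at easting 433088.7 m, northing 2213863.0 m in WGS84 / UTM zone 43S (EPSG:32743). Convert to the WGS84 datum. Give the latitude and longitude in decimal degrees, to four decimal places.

lat -70.1730°, lon 73.2322°

Zone 43S: λ₀ = 75°, k₀ = 0.9996, false easting 500000 m, false northing 10000000 m.
Meridian distance M = (N − FN)/k₀ = -7789252.7 m.
Inverse transverse Mercator on WGS84 gives φ = -70.17300021°, λ = 73.23220070°.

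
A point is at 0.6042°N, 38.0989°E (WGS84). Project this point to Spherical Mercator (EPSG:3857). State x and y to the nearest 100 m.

x 4241200 m, y 67300 m

Web Mercator is spherical with R = a = 6378137 m.
x = R·λ = 6378137 × 0.664951246 = 4241150.148 m.
y = R·ln tan(π/4 + φ/2) = 6378137 × 0.010545475 = 67260.483 m.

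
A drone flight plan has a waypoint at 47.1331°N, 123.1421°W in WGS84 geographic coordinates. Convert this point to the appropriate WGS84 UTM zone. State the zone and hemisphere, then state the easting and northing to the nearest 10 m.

Longitude -123.1421° lies in the 6° band [-126°, -120°), giving zone 10; latitude is north of the equator, so 10N.
Zone 10 central meridian λ₀ = 6×10 − 183 = -123°; Δλ = -0.1421°.
Transverse Mercator on WGS84 with k₀ = 0.9996 gives E = 489223.624 m, N = 5219964.998 m.

Zone 10N: E 489220 m, N 5219960 m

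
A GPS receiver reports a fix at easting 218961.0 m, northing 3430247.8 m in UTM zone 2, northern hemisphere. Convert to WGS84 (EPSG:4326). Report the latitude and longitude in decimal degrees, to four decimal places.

Zone 2N: λ₀ = -171°, k₀ = 0.9996, false easting 500000 m.
Meridian distance M = (N − FN)/k₀ = 3431620.4 m.
Inverse transverse Mercator on WGS84 gives φ = 30.97229991°, λ = -173.94239973°.

lat 30.9723°, lon -173.9424°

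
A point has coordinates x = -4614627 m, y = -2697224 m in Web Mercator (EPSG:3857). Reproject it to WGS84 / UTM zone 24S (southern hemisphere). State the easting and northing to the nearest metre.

Web Mercator inverse (R = 6378137 m) → φ = -23.53810209°, λ = -41.45389965°.
UTM 24S forward: E = 249475.979 m, N = 7394767.086 m.

E 249476 m, N 7394767 m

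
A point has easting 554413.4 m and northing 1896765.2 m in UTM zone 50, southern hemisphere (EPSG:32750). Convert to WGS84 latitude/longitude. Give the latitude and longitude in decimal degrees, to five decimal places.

lat -73.01790°, lon 118.66930°

Zone 50S: λ₀ = 117°, k₀ = 0.9996, false easting 500000 m, false northing 10000000 m.
Meridian distance M = (N − FN)/k₀ = -8106477.4 m.
Inverse transverse Mercator on WGS84 gives φ = -73.01790038°, λ = 118.66929973°.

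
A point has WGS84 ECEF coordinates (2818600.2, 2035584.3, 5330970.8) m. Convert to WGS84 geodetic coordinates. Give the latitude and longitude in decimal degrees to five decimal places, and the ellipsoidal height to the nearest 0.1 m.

lat 57.06390°, lon 35.83670°, h 1427.9 m

λ = atan2(Y, X) = 35.83669908°; p = √(X²+Y²) = 3476796.0 m.
Bowring's method on WGS84 (a = 6378137 m, b = 6356752.314 m) gives φ = 57.06389993°, h = 1427.917 m.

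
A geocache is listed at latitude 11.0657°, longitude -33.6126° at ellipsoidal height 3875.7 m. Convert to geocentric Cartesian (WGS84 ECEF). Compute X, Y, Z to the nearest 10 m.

WGS84: a = 6378137 m, e² = 0.006694380; N(φ) = a/√(1−e²sin²φ) = 6378923.612 m.
X = (N+h)·cosφ·cosλ = 5216763.358 m; Y = (N+h)·cosφ·sinλ = -3467663.171 m; Z = (N(1−e²)+h)·sinφ = 1216883.121 m.

X 5216760 m, Y -3467660 m, Z 1216880 m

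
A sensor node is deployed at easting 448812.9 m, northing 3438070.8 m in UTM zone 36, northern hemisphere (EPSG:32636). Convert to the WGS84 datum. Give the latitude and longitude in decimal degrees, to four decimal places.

Zone 36N: λ₀ = 33°, k₀ = 0.9996, false easting 500000 m.
Meridian distance M = (N − FN)/k₀ = 3439446.6 m.
Inverse transverse Mercator on WGS84 gives φ = 31.07529966°, λ = 32.46340045°.

lat 31.0753°, lon 32.4634°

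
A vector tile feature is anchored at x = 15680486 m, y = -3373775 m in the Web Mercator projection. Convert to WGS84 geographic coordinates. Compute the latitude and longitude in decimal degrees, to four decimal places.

R = 6378137 m. λ = x/R = 140.86020236°.
φ = 2·arctan(exp(y/R)) − 90° = 2·arctan(0.58922) − 90° = -28.98529853°.

lat -28.9853°, lon 140.8602°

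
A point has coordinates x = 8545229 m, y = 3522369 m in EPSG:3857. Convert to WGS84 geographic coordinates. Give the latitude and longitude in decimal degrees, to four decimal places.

R = 6378137 m. λ = x/R = 76.76309817°.
φ = 2·arctan(exp(y/R)) − 90° = 2·arctan(1.73717) − 90° = 30.14629813°.

lat 30.1463°, lon 76.7631°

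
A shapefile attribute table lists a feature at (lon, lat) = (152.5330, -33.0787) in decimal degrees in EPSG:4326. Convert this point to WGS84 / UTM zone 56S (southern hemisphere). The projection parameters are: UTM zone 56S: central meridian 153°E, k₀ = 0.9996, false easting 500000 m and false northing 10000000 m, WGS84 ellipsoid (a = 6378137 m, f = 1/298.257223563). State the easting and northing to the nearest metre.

E 456413 m, N 6339891 m

Zone 56 central meridian λ₀ = 6×56 − 183 = 153°; Δλ = -0.4670°.
Transverse Mercator on WGS84 with k₀ = 0.9996 gives E = 456413.381 m, N = 6339891.361 m.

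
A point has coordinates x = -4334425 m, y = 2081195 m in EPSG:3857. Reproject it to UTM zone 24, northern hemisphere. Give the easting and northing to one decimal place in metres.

E 506676.1 m, N 2031399.0 m

Web Mercator inverse (R = 6378137 m) → φ = 18.37249627°, λ = -38.93680225°.
UTM 24N forward: E = 506676.093 m, N = 2031399.039 m.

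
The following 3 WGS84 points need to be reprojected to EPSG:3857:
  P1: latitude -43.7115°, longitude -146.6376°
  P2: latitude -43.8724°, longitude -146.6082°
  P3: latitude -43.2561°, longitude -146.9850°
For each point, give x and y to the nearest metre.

P1: x -16323623 m, y -5420904 m; P2: x -16320350 m, y -5445717 m; P3: x -16362295 m, y -5351034 m

Web Mercator: x = R·λ, y = R·ln tan(π/4+φ/2), R = 6378137 m.
P1 (-43.7115°, -146.6376°) → (-16323622.963, -5420904.152) m.
P2 (-43.8724°, -146.6082°) → (-16320350.170, -5445716.976) m.
P3 (-43.2561°, -146.9850°) → (-16362295.354, -5351034.475) m.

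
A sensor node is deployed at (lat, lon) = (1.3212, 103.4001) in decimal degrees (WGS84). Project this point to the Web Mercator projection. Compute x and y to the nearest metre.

Web Mercator is spherical with R = a = 6378137 m.
x = R·λ = 6378137 × 1.804672192 = 11510446.480 m.
y = R·ln tan(π/4 + φ/2) = 6378137 × 0.023061334 = 147088.347 m.

x 11510446 m, y 147088 m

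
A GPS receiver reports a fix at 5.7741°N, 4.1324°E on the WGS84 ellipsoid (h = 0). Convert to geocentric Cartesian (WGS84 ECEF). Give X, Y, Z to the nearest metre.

X 6329493 m, Y 457301 m, Z 637408 m

WGS84: a = 6378137 m, e² = 0.006694380; N(φ) = a/√(1−e²sin²φ) = 6378353.097 m.
X = (N+h)·cosφ·cosλ = 6329492.820 m; Y = (N+h)·cosφ·sinλ = 457301.468 m; Z = (N(1−e²)+h)·sinφ = 637408.357 m.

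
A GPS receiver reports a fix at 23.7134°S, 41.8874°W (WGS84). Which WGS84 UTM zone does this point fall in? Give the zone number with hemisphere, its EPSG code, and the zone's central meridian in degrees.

UTM zone = ⌊(λ + 180)/6⌋ + 1; -41.8874° ∈ [-42°, -36°) → zone 24.
Hemisphere: S (φ < 0).
Central meridian λ₀ = 6×24 − 183 = -39°.
EPSG code: 32724.

Zone 24S (EPSG:32724), central meridian -39°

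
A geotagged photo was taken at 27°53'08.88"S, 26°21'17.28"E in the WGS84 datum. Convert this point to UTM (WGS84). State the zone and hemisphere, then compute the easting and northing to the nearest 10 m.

Longitude 26.3548° lies in the 6° band [24°, 30°), giving zone 35; latitude is south of the equator, so 35S.
Zone 35 central meridian λ₀ = 6×35 − 183 = 27°; Δλ = -0.6452°.
Transverse Mercator on WGS84 with k₀ = 0.9996 gives E = 436494.795 m, N = 6915280.803 m.

Zone 35S: E 436490 m, N 6915280 m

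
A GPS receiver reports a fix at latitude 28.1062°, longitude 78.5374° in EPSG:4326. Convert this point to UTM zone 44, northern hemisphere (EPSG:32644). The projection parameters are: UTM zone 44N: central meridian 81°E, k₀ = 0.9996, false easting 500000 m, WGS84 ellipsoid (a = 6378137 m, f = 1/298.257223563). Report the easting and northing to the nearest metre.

E 258067 m, N 3111417 m

Zone 44 central meridian λ₀ = 6×44 − 183 = 81°; Δλ = -2.4626°.
Transverse Mercator on WGS84 with k₀ = 0.9996 gives E = 258067.031 m, N = 3111417.135 m.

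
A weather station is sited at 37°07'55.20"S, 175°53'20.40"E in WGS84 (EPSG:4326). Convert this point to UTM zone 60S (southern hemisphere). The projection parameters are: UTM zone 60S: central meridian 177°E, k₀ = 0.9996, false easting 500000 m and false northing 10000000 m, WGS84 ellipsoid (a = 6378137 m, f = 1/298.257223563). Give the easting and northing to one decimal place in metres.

Zone 60 central meridian λ₀ = 6×60 − 183 = 177°; Δλ = -1.1110°.
Transverse Mercator on WGS84 with k₀ = 0.9996 gives E = 401317.038 m, N = 5889906.683 m.

E 401317.0 m, N 5889906.7 m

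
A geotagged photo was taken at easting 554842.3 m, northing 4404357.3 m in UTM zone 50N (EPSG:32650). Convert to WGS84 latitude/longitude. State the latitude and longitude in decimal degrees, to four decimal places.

lat 39.7874°, lon 117.6405°

Zone 50N: λ₀ = 117°, k₀ = 0.9996, false easting 500000 m.
Meridian distance M = (N − FN)/k₀ = 4406119.7 m.
Inverse transverse Mercator on WGS84 gives φ = 39.78739998°, λ = 117.64050030°.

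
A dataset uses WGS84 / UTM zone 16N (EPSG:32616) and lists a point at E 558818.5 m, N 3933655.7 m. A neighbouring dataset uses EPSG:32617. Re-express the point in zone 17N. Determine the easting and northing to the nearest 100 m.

E 14700 m, N 3946700 m

UTM 16N → geographic: φ = 35.54480028°, λ = -86.35109965°.
UTM 17N (λ₀ = -81°) forward: E = 14731.739 m, N = 3946658.088 m.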